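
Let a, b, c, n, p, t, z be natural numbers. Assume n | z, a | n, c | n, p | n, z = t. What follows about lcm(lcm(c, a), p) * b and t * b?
lcm(lcm(c, a), p) * b | t * b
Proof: c | n and a | n, hence lcm(c, a) | n. Since p | n, lcm(lcm(c, a), p) | n. From z = t and n | z, n | t. Since lcm(lcm(c, a), p) | n, lcm(lcm(c, a), p) | t. Then lcm(lcm(c, a), p) * b | t * b.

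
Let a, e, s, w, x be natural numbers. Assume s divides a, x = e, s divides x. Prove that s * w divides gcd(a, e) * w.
Because x = e and s divides x, s divides e. Since s divides a, s divides gcd(a, e). Then s * w divides gcd(a, e) * w.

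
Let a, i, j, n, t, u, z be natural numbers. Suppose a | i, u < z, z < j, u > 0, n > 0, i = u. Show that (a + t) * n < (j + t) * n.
i = u and a | i, therefore a | u. Since u > 0, a ≤ u. Since u < z and z < j, u < j. a ≤ u, so a < j. Then a + t < j + t. n > 0, so (a + t) * n < (j + t) * n.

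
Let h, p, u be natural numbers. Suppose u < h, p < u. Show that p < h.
p < u and u < h. By transitivity, p < h.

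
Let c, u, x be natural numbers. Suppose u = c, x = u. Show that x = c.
Because x = u and u = c, by transitivity, x = c.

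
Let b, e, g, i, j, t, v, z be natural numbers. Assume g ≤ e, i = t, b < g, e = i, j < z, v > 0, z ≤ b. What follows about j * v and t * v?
j * v < t * v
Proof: From e = i and i = t, e = t. Since b < g and g ≤ e, b < e. z ≤ b, so z < e. Because e = t, z < t. j < z, so j < t. Combined with v > 0, by multiplying by a positive, j * v < t * v.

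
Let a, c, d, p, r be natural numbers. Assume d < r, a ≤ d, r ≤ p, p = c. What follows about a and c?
a < c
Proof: Because d < r and r ≤ p, d < p. Since p = c, d < c. Since a ≤ d, a < c.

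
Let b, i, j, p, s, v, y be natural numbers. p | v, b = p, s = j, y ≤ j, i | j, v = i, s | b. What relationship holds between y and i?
y ≤ i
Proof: Because s = j and s | b, j | b. Since b = p, j | p. Because v = i and p | v, p | i. j | p, so j | i. Because i | j, j = i. y ≤ j, so y ≤ i.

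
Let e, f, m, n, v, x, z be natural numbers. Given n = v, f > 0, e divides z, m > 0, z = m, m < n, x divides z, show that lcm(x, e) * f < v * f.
Because x divides z and e divides z, lcm(x, e) divides z. z = m, so lcm(x, e) divides m. Since m > 0, lcm(x, e) ≤ m. From n = v and m < n, m < v. lcm(x, e) ≤ m, so lcm(x, e) < v. Combined with f > 0, by multiplying by a positive, lcm(x, e) * f < v * f.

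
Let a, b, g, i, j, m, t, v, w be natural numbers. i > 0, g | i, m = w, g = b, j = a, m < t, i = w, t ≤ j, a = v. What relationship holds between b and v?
b < v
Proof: g | i and i > 0, therefore g ≤ i. i = w, so g ≤ w. g = b, so b ≤ w. Since m = w and m < t, w < t. Since j = a and t ≤ j, t ≤ a. From w < t, w < a. a = v, so w < v. Since b ≤ w, b < v.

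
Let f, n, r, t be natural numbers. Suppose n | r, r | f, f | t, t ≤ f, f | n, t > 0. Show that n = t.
Since n | r and r | f, n | f. Since f | n, n = f. f | t and t > 0, so f ≤ t. Because t ≤ f, f = t. Since n = f, n = t.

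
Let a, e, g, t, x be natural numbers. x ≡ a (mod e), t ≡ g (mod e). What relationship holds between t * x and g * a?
t * x ≡ g * a (mod e)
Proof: Because t ≡ g (mod e) and x ≡ a (mod e), by multiplying congruences, t * x ≡ g * a (mod e).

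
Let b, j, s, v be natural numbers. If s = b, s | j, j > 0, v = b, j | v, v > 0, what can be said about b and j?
b = j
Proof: Because s = b and s | j, b | j. j > 0, so b ≤ j. Because j | v and v > 0, j ≤ v. v = b, so j ≤ b. Because b ≤ j, b = j.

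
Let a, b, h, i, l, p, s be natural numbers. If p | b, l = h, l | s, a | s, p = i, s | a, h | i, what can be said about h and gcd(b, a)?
h | gcd(b, a)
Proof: From p = i and p | b, i | b. Since h | i, h | b. s | a and a | s, so s = a. From l = h and l | s, h | s. Since s = a, h | a. h | b, so h | gcd(b, a).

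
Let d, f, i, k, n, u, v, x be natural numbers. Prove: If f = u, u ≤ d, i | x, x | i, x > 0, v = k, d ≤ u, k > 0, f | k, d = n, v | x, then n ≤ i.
From u ≤ d and d ≤ u, u = d. f = u, so f = d. Since d = n, f = n. Since f | k and k > 0, f ≤ k. f = n, so n ≤ k. Since x | i and i | x, x = i. From v | x and x > 0, v ≤ x. Since v = k, k ≤ x. Since x = i, k ≤ i. n ≤ k, so n ≤ i.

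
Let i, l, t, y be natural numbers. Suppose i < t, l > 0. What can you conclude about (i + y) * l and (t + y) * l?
(i + y) * l < (t + y) * l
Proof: i < t, hence i + y < t + y. Since l > 0, by multiplying by a positive, (i + y) * l < (t + y) * l.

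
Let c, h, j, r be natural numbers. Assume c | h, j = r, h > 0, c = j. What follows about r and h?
r ≤ h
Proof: Because c = j and c | h, j | h. Since h > 0, j ≤ h. j = r, so r ≤ h.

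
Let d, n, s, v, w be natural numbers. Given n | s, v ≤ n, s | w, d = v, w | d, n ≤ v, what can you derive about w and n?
w = n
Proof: v ≤ n and n ≤ v, thus v = n. d = v, so d = n. w | d, so w | n. From n | s and s | w, n | w. Since w | n, w = n.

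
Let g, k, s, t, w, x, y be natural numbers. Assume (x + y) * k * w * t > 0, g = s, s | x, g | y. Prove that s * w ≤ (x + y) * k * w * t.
g = s and g | y, therefore s | y. s | x, so s | x + y. Then s | (x + y) * k. Then s * w | (x + y) * k * w. Then s * w | (x + y) * k * w * t. (x + y) * k * w * t > 0, so s * w ≤ (x + y) * k * w * t.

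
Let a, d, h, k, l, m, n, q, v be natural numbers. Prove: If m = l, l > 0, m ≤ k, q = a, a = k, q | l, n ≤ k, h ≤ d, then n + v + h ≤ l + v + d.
Since q = a and q | l, a | l. a = k, so k | l. l > 0, so k ≤ l. Since m = l and m ≤ k, l ≤ k. Since k ≤ l, k = l. n ≤ k, so n ≤ l. Then n + v ≤ l + v. h ≤ d, so n + v + h ≤ l + v + d.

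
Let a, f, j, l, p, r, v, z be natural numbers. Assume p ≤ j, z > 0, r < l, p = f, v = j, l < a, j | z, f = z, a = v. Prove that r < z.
Because j | z and z > 0, j ≤ z. p = f and f = z, hence p = z. p ≤ j, so z ≤ j. Since j ≤ z, j = z. v = j, so v = z. Since r < l and l < a, r < a. Since a = v, r < v. v = z, so r < z.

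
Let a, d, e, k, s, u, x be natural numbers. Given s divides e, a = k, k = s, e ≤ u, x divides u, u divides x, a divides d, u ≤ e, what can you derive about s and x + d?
s divides x + d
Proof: u divides x and x divides u, thus u = x. Because e ≤ u and u ≤ e, e = u. From s divides e, s divides u. u = x, so s divides x. a = k and k = s, therefore a = s. a divides d, so s divides d. Since s divides x, s divides x + d.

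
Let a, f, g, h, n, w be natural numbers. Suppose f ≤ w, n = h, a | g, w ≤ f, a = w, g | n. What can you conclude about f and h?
f | h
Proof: w ≤ f and f ≤ w, therefore w = f. From a = w, a = f. n = h and g | n, therefore g | h. Since a | g, a | h. a = f, so f | h.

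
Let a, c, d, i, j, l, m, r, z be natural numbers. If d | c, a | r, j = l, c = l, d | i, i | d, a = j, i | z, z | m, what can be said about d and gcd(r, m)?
d | gcd(r, m)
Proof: c = l and d | c, so d | l. a = j and j = l, so a = l. Since a | r, l | r. d | l, so d | r. Because i | d and d | i, i = d. i | z and z | m, thus i | m. Since i = d, d | m. From d | r, d | gcd(r, m).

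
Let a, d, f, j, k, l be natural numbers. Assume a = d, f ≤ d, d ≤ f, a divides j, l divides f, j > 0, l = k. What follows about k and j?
k ≤ j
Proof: f ≤ d and d ≤ f, thus f = d. Since l divides f, l divides d. a = d and a divides j, hence d divides j. Since l divides d, l divides j. Since l = k, k divides j. Since j > 0, k ≤ j.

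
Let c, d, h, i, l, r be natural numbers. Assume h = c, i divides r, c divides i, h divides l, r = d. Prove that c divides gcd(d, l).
Since r = d and i divides r, i divides d. Because c divides i, c divides d. From h = c and h divides l, c divides l. c divides d, so c divides gcd(d, l).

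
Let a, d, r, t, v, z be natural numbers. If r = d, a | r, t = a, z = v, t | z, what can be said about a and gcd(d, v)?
a | gcd(d, v)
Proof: r = d and a | r, therefore a | d. Because z = v and t | z, t | v. Since t = a, a | v. Since a | d, a | gcd(d, v).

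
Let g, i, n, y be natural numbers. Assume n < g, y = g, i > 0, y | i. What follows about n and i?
n < i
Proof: Because y = g and y | i, g | i. i > 0, so g ≤ i. n < g, so n < i.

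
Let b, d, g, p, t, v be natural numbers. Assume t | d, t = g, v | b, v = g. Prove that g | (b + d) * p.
v = g and v | b, hence g | b. t = g and t | d, thus g | d. g | b, so g | b + d. Then g | (b + d) * p.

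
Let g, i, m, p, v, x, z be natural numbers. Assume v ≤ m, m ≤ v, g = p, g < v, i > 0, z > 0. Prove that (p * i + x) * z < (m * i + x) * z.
Because v ≤ m and m ≤ v, v = m. Because g = p and g < v, p < v. v = m, so p < m. From i > 0, p * i < m * i. Then p * i + x < m * i + x. z > 0, so (p * i + x) * z < (m * i + x) * z.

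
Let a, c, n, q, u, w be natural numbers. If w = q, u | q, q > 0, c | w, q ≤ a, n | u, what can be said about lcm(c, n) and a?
lcm(c, n) ≤ a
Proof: w = q and c | w, hence c | q. n | u and u | q, so n | q. Because c | q, lcm(c, n) | q. q > 0, so lcm(c, n) ≤ q. Because q ≤ a, lcm(c, n) ≤ a.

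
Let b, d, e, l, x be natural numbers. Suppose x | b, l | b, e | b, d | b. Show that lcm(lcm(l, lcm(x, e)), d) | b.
x | b and e | b, therefore lcm(x, e) | b. l | b, so lcm(l, lcm(x, e)) | b. Since d | b, lcm(lcm(l, lcm(x, e)), d) | b.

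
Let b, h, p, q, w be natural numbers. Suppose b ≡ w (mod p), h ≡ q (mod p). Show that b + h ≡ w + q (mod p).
b ≡ w (mod p) and h ≡ q (mod p). By adding congruences, b + h ≡ w + q (mod p).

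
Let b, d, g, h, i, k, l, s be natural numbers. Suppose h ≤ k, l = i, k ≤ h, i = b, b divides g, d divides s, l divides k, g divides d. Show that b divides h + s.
l = i and i = b, therefore l = b. Since k ≤ h and h ≤ k, k = h. Since l divides k, l divides h. Since l = b, b divides h. From b divides g and g divides d, b divides d. Since d divides s, b divides s. Since b divides h, b divides h + s.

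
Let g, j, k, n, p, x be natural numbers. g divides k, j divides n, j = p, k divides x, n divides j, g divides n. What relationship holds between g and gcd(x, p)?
g divides gcd(x, p)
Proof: Because g divides k and k divides x, g divides x. n divides j and j divides n, thus n = j. Since j = p, n = p. Since g divides n, g divides p. Since g divides x, g divides gcd(x, p).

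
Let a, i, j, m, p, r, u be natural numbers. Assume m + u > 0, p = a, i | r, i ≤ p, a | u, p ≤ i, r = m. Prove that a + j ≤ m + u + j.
Because i ≤ p and p ≤ i, i = p. p = a, so i = a. r = m and i | r, thus i | m. Since i = a, a | m. Since a | u, a | m + u. Since m + u > 0, a ≤ m + u. Then a + j ≤ m + u + j.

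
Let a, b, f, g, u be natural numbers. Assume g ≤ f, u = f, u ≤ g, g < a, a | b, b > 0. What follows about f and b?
f < b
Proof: Since u = f and u ≤ g, f ≤ g. g ≤ f, so g = f. Since g < a, f < a. Because a | b and b > 0, a ≤ b. Since f < a, f < b.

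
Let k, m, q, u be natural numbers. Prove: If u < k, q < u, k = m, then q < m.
q < u and u < k, so q < k. Since k = m, q < m.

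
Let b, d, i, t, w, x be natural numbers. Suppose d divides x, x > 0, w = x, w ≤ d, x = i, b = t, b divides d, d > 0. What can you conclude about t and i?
t ≤ i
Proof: d divides x and x > 0, thus d ≤ x. w = x and w ≤ d, therefore x ≤ d. d ≤ x, so d = x. Because x = i, d = i. b = t and b divides d, so t divides d. d > 0, so t ≤ d. d = i, so t ≤ i.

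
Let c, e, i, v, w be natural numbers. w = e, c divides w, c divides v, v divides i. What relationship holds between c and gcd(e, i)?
c divides gcd(e, i)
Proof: Since w = e and c divides w, c divides e. From c divides v and v divides i, c divides i. Since c divides e, c divides gcd(e, i).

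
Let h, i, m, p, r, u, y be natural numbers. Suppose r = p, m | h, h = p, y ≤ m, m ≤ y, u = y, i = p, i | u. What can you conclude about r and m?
r = m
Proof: Since y ≤ m and m ≤ y, y = m. u = y and i | u, thus i | y. i = p, so p | y. y = m, so p | m. h = p and m | h, so m | p. Since p | m, p = m. r = p, so r = m.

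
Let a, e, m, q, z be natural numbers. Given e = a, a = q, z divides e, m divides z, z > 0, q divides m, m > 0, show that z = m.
m divides z and z > 0, hence m ≤ z. From e = a and a = q, e = q. z divides e, so z divides q. Since q divides m, z divides m. Since m > 0, z ≤ m. Since m ≤ z, m = z. Then z = m.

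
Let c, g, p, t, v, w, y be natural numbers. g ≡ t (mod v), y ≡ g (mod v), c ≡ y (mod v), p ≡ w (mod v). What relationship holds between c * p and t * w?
c * p ≡ t * w (mod v)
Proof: Since c ≡ y (mod v) and y ≡ g (mod v), c ≡ g (mod v). g ≡ t (mod v), so c ≡ t (mod v). Since p ≡ w (mod v), c * p ≡ t * w (mod v).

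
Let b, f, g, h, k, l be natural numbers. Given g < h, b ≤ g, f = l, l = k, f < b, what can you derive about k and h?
k < h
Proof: f = l and l = k, therefore f = k. Since f < b, k < b. b ≤ g and g < h, so b < h. k < b, so k < h.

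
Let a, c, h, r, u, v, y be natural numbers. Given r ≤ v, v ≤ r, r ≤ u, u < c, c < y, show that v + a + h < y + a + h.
r ≤ v and v ≤ r, thus r = v. Since u < c and c < y, u < y. r ≤ u, so r < y. r = v, so v < y. Then v + a < y + a. Then v + a + h < y + a + h.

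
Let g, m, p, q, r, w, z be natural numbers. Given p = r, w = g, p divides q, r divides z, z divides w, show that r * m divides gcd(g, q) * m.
r divides z and z divides w, so r divides w. Because w = g, r divides g. p = r and p divides q, hence r divides q. r divides g, so r divides gcd(g, q). Then r * m divides gcd(g, q) * m.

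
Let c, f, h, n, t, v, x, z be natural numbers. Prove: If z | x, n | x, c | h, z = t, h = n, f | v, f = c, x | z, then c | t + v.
x | z and z | x, so x = z. Because z = t, x = t. h = n and c | h, thus c | n. n | x, so c | x. x = t, so c | t. f = c and f | v, therefore c | v. c | t, so c | t + v.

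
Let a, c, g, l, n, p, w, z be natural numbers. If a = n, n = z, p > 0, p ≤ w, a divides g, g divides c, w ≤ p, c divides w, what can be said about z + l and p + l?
z + l ≤ p + l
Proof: a = n and a divides g, hence n divides g. w ≤ p and p ≤ w, thus w = p. From g divides c and c divides w, g divides w. w = p, so g divides p. Since n divides g, n divides p. Since p > 0, n ≤ p. Since n = z, z ≤ p. Then z + l ≤ p + l.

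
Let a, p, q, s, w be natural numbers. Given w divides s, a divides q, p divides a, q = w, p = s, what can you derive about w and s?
w = s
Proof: q = w and a divides q, therefore a divides w. Since p divides a, p divides w. Since p = s, s divides w. Because w divides s, s = w. Then w = s.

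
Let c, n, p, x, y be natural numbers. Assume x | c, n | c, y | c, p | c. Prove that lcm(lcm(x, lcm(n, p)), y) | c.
From n | c and p | c, lcm(n, p) | c. x | c, so lcm(x, lcm(n, p)) | c. y | c, so lcm(lcm(x, lcm(n, p)), y) | c.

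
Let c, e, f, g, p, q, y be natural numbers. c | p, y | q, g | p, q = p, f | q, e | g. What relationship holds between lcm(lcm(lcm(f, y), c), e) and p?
lcm(lcm(lcm(f, y), c), e) | p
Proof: f | q and y | q, hence lcm(f, y) | q. q = p, so lcm(f, y) | p. Since c | p, lcm(lcm(f, y), c) | p. e | g and g | p, hence e | p. lcm(lcm(f, y), c) | p, so lcm(lcm(lcm(f, y), c), e) | p.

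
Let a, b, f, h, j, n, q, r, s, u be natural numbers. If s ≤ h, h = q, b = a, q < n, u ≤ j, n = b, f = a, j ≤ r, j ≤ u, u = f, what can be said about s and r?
s < r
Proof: Because h = q and s ≤ h, s ≤ q. n = b and b = a, so n = a. q < n, so q < a. From u = f and f = a, u = a. j ≤ u and u ≤ j, thus j = u. j ≤ r, so u ≤ r. u = a, so a ≤ r. q < a, so q < r. Since s ≤ q, s < r.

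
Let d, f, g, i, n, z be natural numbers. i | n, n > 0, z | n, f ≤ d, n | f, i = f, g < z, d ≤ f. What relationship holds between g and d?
g < d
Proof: Because i = f and i | n, f | n. Because n | f, n = f. Since f ≤ d and d ≤ f, f = d. n = f, so n = d. z | n and n > 0, thus z ≤ n. g < z, so g < n. n = d, so g < d.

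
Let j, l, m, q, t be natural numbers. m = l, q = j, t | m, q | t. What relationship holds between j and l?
j | l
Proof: q | t and t | m, therefore q | m. m = l, so q | l. Since q = j, j | l.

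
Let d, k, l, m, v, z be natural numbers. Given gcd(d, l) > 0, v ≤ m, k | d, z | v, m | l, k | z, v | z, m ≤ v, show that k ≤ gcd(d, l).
From z | v and v | z, z = v. Since k | z, k | v. m ≤ v and v ≤ m, hence m = v. m | l, so v | l. k | v, so k | l. k | d, so k | gcd(d, l). Since gcd(d, l) > 0, k ≤ gcd(d, l).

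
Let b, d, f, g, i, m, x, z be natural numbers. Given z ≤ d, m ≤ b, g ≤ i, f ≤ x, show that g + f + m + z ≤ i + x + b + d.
m ≤ b and z ≤ d, therefore m + z ≤ b + d. f ≤ x, so f + m + z ≤ x + b + d. Since g ≤ i, g + f + m + z ≤ i + x + b + d.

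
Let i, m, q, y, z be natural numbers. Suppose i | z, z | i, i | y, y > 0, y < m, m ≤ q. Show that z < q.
From i | z and z | i, i = z. Since i | y and y > 0, i ≤ y. i = z, so z ≤ y. y < m, so z < m. From m ≤ q, z < q.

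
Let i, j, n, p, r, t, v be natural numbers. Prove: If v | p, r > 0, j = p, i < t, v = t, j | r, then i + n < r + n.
From j = p and j | r, p | r. Since v | p, v | r. Because v = t, t | r. Since r > 0, t ≤ r. i < t, so i < r. Then i + n < r + n.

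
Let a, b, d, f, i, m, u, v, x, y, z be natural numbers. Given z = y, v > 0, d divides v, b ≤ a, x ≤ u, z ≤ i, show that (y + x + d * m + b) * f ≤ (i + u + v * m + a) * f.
z = y and z ≤ i, hence y ≤ i. Since x ≤ u, y + x ≤ i + u. Since d divides v and v > 0, d ≤ v. By multiplying by a non-negative, d * m ≤ v * m. Since y + x ≤ i + u, y + x + d * m ≤ i + u + v * m. Since b ≤ a, y + x + d * m + b ≤ i + u + v * m + a. By multiplying by a non-negative, (y + x + d * m + b) * f ≤ (i + u + v * m + a) * f.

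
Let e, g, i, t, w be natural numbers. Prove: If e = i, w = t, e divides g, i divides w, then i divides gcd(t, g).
w = t and i divides w, therefore i divides t. From e = i and e divides g, i divides g. i divides t, so i divides gcd(t, g).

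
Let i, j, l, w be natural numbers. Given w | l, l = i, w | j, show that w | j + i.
l = i and w | l, so w | i. Since w | j, w | j + i.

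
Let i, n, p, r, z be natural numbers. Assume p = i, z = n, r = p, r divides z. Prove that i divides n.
From r = p and p = i, r = i. z = n and r divides z, so r divides n. Since r = i, i divides n.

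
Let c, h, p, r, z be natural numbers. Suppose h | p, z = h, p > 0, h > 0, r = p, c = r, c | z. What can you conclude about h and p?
h = p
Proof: Because h | p and p > 0, h ≤ p. c = r and r = p, so c = p. z = h and c | z, thus c | h. Since h > 0, c ≤ h. c = p, so p ≤ h. h ≤ p, so h = p.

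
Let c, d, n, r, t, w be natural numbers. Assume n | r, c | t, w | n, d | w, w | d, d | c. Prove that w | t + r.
Because d | w and w | d, d = w. From d | c and c | t, d | t. Because d = w, w | t. w | n and n | r, hence w | r. w | t, so w | t + r.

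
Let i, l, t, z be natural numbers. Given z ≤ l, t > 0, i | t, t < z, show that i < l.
i | t and t > 0, hence i ≤ t. t < z and z ≤ l, hence t < l. i ≤ t, so i < l.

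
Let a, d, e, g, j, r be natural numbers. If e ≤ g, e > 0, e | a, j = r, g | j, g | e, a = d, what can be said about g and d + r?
g | d + r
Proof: Because g | e and e > 0, g ≤ e. e ≤ g, so e = g. a = d and e | a, thus e | d. e = g, so g | d. From j = r and g | j, g | r. g | d, so g | d + r.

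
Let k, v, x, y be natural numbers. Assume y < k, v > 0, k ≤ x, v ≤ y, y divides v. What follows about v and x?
v < x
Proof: y divides v and v > 0, hence y ≤ v. v ≤ y, so y = v. y < k, so v < k. From k ≤ x, v < x.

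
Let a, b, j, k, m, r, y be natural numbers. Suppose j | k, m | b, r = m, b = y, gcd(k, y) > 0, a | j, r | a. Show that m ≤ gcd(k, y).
r | a and a | j, so r | j. Since r = m, m | j. j | k, so m | k. Because b = y and m | b, m | y. m | k, so m | gcd(k, y). Since gcd(k, y) > 0, m ≤ gcd(k, y).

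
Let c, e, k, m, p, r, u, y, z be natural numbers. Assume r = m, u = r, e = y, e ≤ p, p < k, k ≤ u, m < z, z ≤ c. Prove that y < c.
Because e ≤ p and p < k, e < k. Since k ≤ u, e < u. Since e = y, y < u. u = r, so y < r. r = m, so y < m. Since m < z, y < z. Since z ≤ c, y < c.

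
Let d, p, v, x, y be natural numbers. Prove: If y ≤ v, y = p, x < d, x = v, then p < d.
x = v and x < d, therefore v < d. Since y ≤ v, y < d. Since y = p, p < d.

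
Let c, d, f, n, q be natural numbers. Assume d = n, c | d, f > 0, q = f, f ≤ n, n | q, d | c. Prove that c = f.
From c | d and d | c, c = d. d = n, so c = n. q = f and n | q, hence n | f. Since f > 0, n ≤ f. Since f ≤ n, n = f. c = n, so c = f.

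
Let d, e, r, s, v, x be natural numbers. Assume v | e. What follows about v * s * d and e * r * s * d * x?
v * s * d | e * r * s * d * x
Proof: v | e, hence v | e * r. Then v * s | e * r * s. Then v * s * d | e * r * s * d. Then v * s * d | e * r * s * d * x.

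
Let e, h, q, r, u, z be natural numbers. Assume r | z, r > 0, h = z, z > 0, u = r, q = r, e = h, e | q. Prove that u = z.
Since r | z and z > 0, r ≤ z. e = h and h = z, so e = z. q = r and e | q, so e | r. Since e = z, z | r. Since r > 0, z ≤ r. Since r ≤ z, r = z. From u = r, u = z.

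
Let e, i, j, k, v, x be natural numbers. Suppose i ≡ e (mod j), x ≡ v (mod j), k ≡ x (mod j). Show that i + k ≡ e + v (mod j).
Since k ≡ x (mod j) and x ≡ v (mod j), k ≡ v (mod j). Using i ≡ e (mod j), by adding congruences, i + k ≡ e + v (mod j).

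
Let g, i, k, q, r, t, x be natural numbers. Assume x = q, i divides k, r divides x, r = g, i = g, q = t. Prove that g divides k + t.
From i = g and i divides k, g divides k. Since x = q and q = t, x = t. Because r divides x, r divides t. From r = g, g divides t. Since g divides k, g divides k + t.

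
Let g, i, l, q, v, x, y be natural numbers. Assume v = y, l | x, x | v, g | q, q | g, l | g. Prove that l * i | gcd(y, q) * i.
Because l | x and x | v, l | v. Since v = y, l | y. g | q and q | g, therefore g = q. Since l | g, l | q. Since l | y, l | gcd(y, q). Then l * i | gcd(y, q) * i.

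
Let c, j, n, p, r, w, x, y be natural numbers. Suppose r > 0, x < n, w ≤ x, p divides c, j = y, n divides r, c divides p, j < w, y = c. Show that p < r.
c divides p and p divides c, thus c = p. j = y and y = c, therefore j = c. Because j < w and w ≤ x, j < x. j = c, so c < x. Since x < n, c < n. n divides r and r > 0, hence n ≤ r. Since c < n, c < r. Since c = p, p < r.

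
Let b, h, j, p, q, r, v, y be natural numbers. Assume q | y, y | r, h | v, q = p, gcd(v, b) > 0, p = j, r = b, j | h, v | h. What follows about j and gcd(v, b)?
j ≤ gcd(v, b)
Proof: Because h | v and v | h, h = v. j | h, so j | v. q = p and p = j, thus q = j. Because r = b and y | r, y | b. q | y, so q | b. q = j, so j | b. j | v, so j | gcd(v, b). Since gcd(v, b) > 0, j ≤ gcd(v, b).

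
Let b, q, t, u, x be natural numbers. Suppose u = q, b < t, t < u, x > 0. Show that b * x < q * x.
From b < t and t < u, b < u. u = q, so b < q. Since x > 0, by multiplying by a positive, b * x < q * x.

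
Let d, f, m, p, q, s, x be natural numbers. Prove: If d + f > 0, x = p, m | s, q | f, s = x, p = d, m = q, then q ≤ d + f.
x = p and p = d, thus x = d. m = q and m | s, thus q | s. Since s = x, q | x. Since x = d, q | d. Since q | f, q | d + f. Because d + f > 0, q ≤ d + f.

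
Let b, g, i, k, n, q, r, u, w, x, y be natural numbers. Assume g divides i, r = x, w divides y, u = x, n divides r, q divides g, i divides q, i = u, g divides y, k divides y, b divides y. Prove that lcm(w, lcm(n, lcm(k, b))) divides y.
r = x and n divides r, so n divides x. i = u and u = x, so i = x. i divides q and q divides g, hence i divides g. g divides i, so g = i. g divides y, so i divides y. Since i = x, x divides y. Since n divides x, n divides y. k divides y and b divides y, therefore lcm(k, b) divides y. n divides y, so lcm(n, lcm(k, b)) divides y. Since w divides y, lcm(w, lcm(n, lcm(k, b))) divides y.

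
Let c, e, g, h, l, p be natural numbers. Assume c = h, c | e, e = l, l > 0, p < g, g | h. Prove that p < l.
From c = h and c | e, h | e. e = l, so h | l. Because g | h, g | l. Since l > 0, g ≤ l. Since p < g, p < l.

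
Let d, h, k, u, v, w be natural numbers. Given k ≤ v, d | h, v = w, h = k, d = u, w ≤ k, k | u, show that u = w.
Since h = k and d | h, d | k. d = u, so u | k. k | u, so u = k. v = w and k ≤ v, thus k ≤ w. w ≤ k, so k = w. Since u = k, u = w.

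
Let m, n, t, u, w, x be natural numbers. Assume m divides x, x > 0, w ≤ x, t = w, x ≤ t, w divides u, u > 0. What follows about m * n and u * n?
m * n ≤ u * n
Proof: From m divides x and x > 0, m ≤ x. t = w and x ≤ t, therefore x ≤ w. w ≤ x, so w = x. w divides u and u > 0, therefore w ≤ u. Since w = x, x ≤ u. m ≤ x, so m ≤ u. By multiplying by a non-negative, m * n ≤ u * n.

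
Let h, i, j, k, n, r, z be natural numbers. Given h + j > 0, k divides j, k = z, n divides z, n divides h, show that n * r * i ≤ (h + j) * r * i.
k = z and k divides j, thus z divides j. n divides z, so n divides j. n divides h, so n divides h + j. From h + j > 0, n ≤ h + j. By multiplying by a non-negative, n * r ≤ (h + j) * r. By multiplying by a non-negative, n * r * i ≤ (h + j) * r * i.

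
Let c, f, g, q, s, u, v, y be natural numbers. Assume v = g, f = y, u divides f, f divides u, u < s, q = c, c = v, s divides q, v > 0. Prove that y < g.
u divides f and f divides u, therefore u = f. Since u < s, f < s. q = c and c = v, so q = v. Since s divides q, s divides v. Since v > 0, s ≤ v. Since f < s, f < v. f = y, so y < v. Because v = g, y < g.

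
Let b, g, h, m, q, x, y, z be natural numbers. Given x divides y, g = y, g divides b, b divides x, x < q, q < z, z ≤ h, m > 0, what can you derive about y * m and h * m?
y * m < h * m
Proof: g = y and g divides b, therefore y divides b. Since b divides x, y divides x. Since x divides y, x = y. q < z and z ≤ h, thus q < h. x < q, so x < h. Since x = y, y < h. Using m > 0 and multiplying by a positive, y * m < h * m.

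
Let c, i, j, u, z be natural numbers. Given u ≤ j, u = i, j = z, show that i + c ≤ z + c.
Because j = z and u ≤ j, u ≤ z. Since u = i, i ≤ z. Then i + c ≤ z + c.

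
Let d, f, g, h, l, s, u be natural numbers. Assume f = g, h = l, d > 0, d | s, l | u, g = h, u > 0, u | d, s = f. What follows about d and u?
d = u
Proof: s = f and f = g, therefore s = g. g = h and h = l, so g = l. Because s = g, s = l. d | s, so d | l. l | u, so d | u. Since u > 0, d ≤ u. u | d and d > 0, therefore u ≤ d. Since d ≤ u, d = u.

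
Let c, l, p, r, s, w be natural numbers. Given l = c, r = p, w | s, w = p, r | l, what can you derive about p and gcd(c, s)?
p | gcd(c, s)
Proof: l = c and r | l, therefore r | c. r = p, so p | c. w = p and w | s, thus p | s. Since p | c, p | gcd(c, s).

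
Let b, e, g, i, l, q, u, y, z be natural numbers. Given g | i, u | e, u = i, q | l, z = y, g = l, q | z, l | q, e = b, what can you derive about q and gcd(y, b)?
q | gcd(y, b)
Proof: From z = y and q | z, q | y. From l | q and q | l, l = q. From g = l, g = q. e = b and u | e, thus u | b. u = i, so i | b. g | i, so g | b. Since g = q, q | b. Since q | y, q | gcd(y, b).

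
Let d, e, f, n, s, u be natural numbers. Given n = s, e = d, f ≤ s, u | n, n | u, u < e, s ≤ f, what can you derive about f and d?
f < d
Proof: Because u | n and n | u, u = n. Since n = s, u = s. Since s ≤ f and f ≤ s, s = f. u = s, so u = f. e = d and u < e, therefore u < d. Because u = f, f < d.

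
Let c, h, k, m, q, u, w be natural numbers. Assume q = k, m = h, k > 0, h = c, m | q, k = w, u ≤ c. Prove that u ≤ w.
Because q = k and m | q, m | k. m = h, so h | k. h = c, so c | k. Since k > 0, c ≤ k. Since u ≤ c, u ≤ k. Since k = w, u ≤ w.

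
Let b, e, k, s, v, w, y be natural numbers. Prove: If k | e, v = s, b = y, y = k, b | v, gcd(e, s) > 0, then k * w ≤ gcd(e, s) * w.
b = y and y = k, thus b = k. Since b | v, k | v. Since v = s, k | s. k | e, so k | gcd(e, s). gcd(e, s) > 0, so k ≤ gcd(e, s). Then k * w ≤ gcd(e, s) * w.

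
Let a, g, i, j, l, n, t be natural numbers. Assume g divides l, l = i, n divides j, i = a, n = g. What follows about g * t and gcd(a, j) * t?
g * t divides gcd(a, j) * t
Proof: l = i and i = a, thus l = a. g divides l, so g divides a. Because n = g and n divides j, g divides j. g divides a, so g divides gcd(a, j). Then g * t divides gcd(a, j) * t.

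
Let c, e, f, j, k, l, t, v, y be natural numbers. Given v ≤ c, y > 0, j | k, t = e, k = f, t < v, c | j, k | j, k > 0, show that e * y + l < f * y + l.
Since t < v and v ≤ c, t < c. Since j | k and k | j, j = k. From c | j, c | k. k > 0, so c ≤ k. t < c, so t < k. k = f, so t < f. t = e, so e < f. Since y > 0, e * y < f * y. Then e * y + l < f * y + l.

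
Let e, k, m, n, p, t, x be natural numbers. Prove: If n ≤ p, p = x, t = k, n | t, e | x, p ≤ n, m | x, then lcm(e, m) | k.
Because e | x and m | x, lcm(e, m) | x. n ≤ p and p ≤ n, therefore n = p. From t = k and n | t, n | k. n = p, so p | k. p = x, so x | k. Since lcm(e, m) | x, lcm(e, m) | k.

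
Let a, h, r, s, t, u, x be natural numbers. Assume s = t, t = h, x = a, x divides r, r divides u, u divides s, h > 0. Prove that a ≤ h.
s = t and t = h, therefore s = h. Since x divides r and r divides u, x divides u. Because u divides s, x divides s. x = a, so a divides s. s = h, so a divides h. h > 0, so a ≤ h.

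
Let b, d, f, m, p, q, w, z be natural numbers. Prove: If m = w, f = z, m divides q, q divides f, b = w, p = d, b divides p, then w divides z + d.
m divides q and q divides f, thus m divides f. Since f = z, m divides z. Since m = w, w divides z. p = d and b divides p, thus b divides d. b = w, so w divides d. w divides z, so w divides z + d.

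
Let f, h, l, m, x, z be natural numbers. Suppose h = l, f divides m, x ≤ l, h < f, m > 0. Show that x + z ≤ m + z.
h = l and h < f, hence l < f. x ≤ l, so x < f. f divides m and m > 0, hence f ≤ m. x < f, so x < m. Then x + z < m + z. Then x + z ≤ m + z.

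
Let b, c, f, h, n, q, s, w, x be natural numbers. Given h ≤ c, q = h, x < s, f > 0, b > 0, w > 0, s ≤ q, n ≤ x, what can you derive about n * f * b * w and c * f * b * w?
n * f * b * w < c * f * b * w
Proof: Because x < s and s ≤ q, x < q. Since n ≤ x, n < q. Since q = h, n < h. h ≤ c, so n < c. f > 0, so n * f < c * f. b > 0, so n * f * b < c * f * b. Since w > 0, n * f * b * w < c * f * b * w.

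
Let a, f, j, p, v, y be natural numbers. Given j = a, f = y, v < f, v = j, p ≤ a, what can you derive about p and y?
p < y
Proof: v = j and v < f, so j < f. j = a, so a < f. Since p ≤ a, p < f. Since f = y, p < y.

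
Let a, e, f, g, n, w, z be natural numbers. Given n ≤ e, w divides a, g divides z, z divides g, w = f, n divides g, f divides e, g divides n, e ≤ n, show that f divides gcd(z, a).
Since e ≤ n and n ≤ e, e = n. n divides g and g divides n, hence n = g. Since e = n, e = g. g divides z and z divides g, therefore g = z. Because e = g, e = z. f divides e, so f divides z. From w = f and w divides a, f divides a. f divides z, so f divides gcd(z, a).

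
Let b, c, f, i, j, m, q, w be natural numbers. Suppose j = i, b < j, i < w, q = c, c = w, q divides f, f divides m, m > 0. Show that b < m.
Since j = i and b < j, b < i. Since i < w, b < w. q = c and c = w, thus q = w. q divides f and f divides m, so q divides m. q = w, so w divides m. Since m > 0, w ≤ m. Since b < w, b < m.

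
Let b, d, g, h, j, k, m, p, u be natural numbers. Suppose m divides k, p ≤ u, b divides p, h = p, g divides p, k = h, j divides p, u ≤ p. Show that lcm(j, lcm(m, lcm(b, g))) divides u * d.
From p ≤ u and u ≤ p, p = u. k = h and m divides k, thus m divides h. Since h = p, m divides p. b divides p and g divides p, hence lcm(b, g) divides p. m divides p, so lcm(m, lcm(b, g)) divides p. j divides p, so lcm(j, lcm(m, lcm(b, g))) divides p. Since p = u, lcm(j, lcm(m, lcm(b, g))) divides u. Then lcm(j, lcm(m, lcm(b, g))) divides u * d.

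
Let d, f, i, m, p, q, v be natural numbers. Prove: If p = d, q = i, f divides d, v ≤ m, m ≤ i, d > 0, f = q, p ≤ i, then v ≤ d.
Since f = q and q = i, f = i. Since f divides d, i divides d. Since d > 0, i ≤ d. From p = d and p ≤ i, d ≤ i. Since i ≤ d, i = d. v ≤ m and m ≤ i, hence v ≤ i. Since i = d, v ≤ d.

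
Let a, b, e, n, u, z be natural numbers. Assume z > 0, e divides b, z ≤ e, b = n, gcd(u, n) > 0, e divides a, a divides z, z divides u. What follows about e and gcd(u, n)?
e ≤ gcd(u, n)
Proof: Because e divides a and a divides z, e divides z. z > 0, so e ≤ z. z ≤ e, so z = e. z divides u, so e divides u. Because b = n and e divides b, e divides n. e divides u, so e divides gcd(u, n). Since gcd(u, n) > 0, e ≤ gcd(u, n).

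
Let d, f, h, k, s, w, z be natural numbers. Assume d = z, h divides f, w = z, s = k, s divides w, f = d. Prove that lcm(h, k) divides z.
f = d and d = z, hence f = z. h divides f, so h divides z. w = z and s divides w, therefore s divides z. s = k, so k divides z. h divides z, so lcm(h, k) divides z.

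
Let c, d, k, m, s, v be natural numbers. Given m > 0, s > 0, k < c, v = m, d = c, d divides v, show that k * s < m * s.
Since v = m and d divides v, d divides m. Since d = c, c divides m. Since m > 0, c ≤ m. k < c, so k < m. Since s > 0, by multiplying by a positive, k * s < m * s.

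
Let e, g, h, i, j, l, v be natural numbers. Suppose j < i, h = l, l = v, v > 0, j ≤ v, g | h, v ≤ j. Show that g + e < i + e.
Since h = l and l = v, h = v. Since g | h, g | v. Since v > 0, g ≤ v. From j ≤ v and v ≤ j, j = v. j < i, so v < i. Since g ≤ v, g < i. Then g + e < i + e.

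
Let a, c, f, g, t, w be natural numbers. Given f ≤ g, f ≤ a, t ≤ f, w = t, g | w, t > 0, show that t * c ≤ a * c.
Since w = t and g | w, g | t. t > 0, so g ≤ t. f ≤ g, so f ≤ t. Since t ≤ f, f = t. f ≤ a, so t ≤ a. Then t * c ≤ a * c.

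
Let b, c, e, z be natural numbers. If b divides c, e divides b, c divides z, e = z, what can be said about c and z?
c = z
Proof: From e divides b and b divides c, e divides c. e = z, so z divides c. Since c divides z, z = c. Then c = z.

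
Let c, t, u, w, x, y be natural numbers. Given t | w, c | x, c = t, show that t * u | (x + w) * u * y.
c = t and c | x, so t | x. Since t | w, t | x + w. Then t * u | (x + w) * u. Then t * u | (x + w) * u * y.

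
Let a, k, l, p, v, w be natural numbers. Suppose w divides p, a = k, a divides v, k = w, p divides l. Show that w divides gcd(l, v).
w divides p and p divides l, so w divides l. From a = k and k = w, a = w. Since a divides v, w divides v. w divides l, so w divides gcd(l, v).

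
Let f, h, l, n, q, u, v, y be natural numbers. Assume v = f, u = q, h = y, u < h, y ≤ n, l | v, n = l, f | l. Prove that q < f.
v = f and l | v, so l | f. Since f | l, l = f. n = l, so n = f. h = y and u < h, thus u < y. y ≤ n, so u < n. n = f, so u < f. u = q, so q < f.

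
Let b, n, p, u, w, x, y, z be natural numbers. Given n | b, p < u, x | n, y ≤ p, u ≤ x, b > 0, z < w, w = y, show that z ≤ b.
From w = y and z < w, z < y. p < u and u ≤ x, so p < x. y ≤ p, so y < x. x | n and n | b, therefore x | b. b > 0, so x ≤ b. y < x, so y < b. z < y, so z < b. Then z ≤ b.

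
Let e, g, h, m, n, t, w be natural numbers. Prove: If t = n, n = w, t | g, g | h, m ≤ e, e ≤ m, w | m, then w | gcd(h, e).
t = n and n = w, hence t = w. Since t | g and g | h, t | h. Since t = w, w | h. m ≤ e and e ≤ m, so m = e. w | m, so w | e. w | h, so w | gcd(h, e).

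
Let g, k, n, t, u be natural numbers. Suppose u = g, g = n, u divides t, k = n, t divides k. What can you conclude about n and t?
n = t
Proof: Since u = g and g = n, u = n. u divides t, so n divides t. k = n and t divides k, so t divides n. n divides t, so n = t.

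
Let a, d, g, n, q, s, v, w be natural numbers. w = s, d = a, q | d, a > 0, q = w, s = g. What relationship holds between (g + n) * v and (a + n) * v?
(g + n) * v ≤ (a + n) * v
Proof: Since q = w and w = s, q = s. Since s = g, q = g. d = a and q | d, hence q | a. a > 0, so q ≤ a. From q = g, g ≤ a. Then g + n ≤ a + n. Then (g + n) * v ≤ (a + n) * v.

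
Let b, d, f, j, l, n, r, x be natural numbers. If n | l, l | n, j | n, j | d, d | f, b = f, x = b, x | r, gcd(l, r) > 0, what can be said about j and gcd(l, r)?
j ≤ gcd(l, r)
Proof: Since n | l and l | n, n = l. Since j | n, j | l. j | d and d | f, thus j | f. x = b and x | r, therefore b | r. b = f, so f | r. j | f, so j | r. Since j | l, j | gcd(l, r). gcd(l, r) > 0, so j ≤ gcd(l, r).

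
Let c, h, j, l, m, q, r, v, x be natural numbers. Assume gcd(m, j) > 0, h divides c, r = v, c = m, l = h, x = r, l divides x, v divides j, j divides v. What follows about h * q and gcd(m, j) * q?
h * q ≤ gcd(m, j) * q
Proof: c = m and h divides c, hence h divides m. Because v divides j and j divides v, v = j. Since r = v, r = j. From x = r, x = j. l = h and l divides x, so h divides x. Since x = j, h divides j. h divides m, so h divides gcd(m, j). Since gcd(m, j) > 0, h ≤ gcd(m, j). By multiplying by a non-negative, h * q ≤ gcd(m, j) * q.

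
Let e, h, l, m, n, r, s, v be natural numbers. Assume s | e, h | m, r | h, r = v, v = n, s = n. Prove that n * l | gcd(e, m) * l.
s = n and s | e, therefore n | e. From r = v and v = n, r = n. r | h and h | m, hence r | m. r = n, so n | m. n | e, so n | gcd(e, m). Then n * l | gcd(e, m) * l.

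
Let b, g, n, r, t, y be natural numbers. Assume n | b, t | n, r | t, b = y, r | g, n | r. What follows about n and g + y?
n | g + y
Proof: From r | t and t | n, r | n. n | r, so r = n. Since r | g, n | g. b = y and n | b, thus n | y. Since n | g, n | g + y.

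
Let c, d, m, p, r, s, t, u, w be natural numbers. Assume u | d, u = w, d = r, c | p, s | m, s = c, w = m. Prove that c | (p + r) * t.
u = w and u | d, therefore w | d. Since w = m, m | d. Since s | m, s | d. s = c, so c | d. Since d = r, c | r. From c | p, c | p + r. Then c | (p + r) * t.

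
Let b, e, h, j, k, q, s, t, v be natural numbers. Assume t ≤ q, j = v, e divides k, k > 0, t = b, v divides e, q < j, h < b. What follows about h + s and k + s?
h + s < k + s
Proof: Since j = v and q < j, q < v. Since t ≤ q, t < v. Because t = b, b < v. h < b, so h < v. v divides e and e divides k, therefore v divides k. From k > 0, v ≤ k. Since h < v, h < k. Then h + s < k + s.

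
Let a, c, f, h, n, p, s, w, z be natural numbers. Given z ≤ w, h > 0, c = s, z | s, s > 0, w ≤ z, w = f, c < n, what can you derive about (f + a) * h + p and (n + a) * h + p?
(f + a) * h + p < (n + a) * h + p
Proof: z ≤ w and w ≤ z, therefore z = w. z | s, so w | s. s > 0, so w ≤ s. Because c = s and c < n, s < n. w ≤ s, so w < n. w = f, so f < n. Then f + a < n + a. Since h > 0, (f + a) * h < (n + a) * h. Then (f + a) * h + p < (n + a) * h + p.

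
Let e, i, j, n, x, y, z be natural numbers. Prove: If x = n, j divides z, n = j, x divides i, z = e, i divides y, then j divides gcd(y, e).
x = n and x divides i, so n divides i. Since i divides y, n divides y. Since n = j, j divides y. z = e and j divides z, thus j divides e. Because j divides y, j divides gcd(y, e).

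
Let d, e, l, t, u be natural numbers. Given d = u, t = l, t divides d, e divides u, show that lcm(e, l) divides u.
d = u and t divides d, therefore t divides u. Since t = l, l divides u. e divides u, so lcm(e, l) divides u.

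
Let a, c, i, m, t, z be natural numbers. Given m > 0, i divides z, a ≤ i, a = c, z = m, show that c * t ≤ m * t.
z = m and i divides z, so i divides m. m > 0, so i ≤ m. a ≤ i, so a ≤ m. Since a = c, c ≤ m. By multiplying by a non-negative, c * t ≤ m * t.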